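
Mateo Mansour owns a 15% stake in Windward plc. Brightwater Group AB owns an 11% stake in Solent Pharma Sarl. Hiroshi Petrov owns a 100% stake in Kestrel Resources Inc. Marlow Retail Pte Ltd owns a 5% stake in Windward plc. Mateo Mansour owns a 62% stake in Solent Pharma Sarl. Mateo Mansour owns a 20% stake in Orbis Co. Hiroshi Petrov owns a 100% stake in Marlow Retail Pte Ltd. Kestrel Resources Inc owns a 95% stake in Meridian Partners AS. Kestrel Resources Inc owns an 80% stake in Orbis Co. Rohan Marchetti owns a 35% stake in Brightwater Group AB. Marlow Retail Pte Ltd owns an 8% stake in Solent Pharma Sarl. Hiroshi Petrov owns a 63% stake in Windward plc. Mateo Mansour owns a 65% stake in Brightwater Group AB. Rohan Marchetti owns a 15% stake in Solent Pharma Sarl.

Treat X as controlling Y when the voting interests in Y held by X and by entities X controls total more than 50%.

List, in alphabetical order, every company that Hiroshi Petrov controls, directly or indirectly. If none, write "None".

Hiroshi holds 100% of Kestrel, so Hiroshi controls Kestrel.
Kestrel holds 80% of Orbis, so Hiroshi controls Orbis.
Hiroshi holds 100% of Marlow, so Hiroshi controls Marlow.
Marlow and Hiroshi together hold 5% + 63% = 68% of Windward, so Hiroshi controls Windward.
Kestrel holds 95% of Meridian, so Hiroshi controls Meridian.
No other company's threshold is met.

Kestrel Resources Inc, Marlow Retail Pte Ltd, Meridian Partners AS, Orbis Co, Windward plc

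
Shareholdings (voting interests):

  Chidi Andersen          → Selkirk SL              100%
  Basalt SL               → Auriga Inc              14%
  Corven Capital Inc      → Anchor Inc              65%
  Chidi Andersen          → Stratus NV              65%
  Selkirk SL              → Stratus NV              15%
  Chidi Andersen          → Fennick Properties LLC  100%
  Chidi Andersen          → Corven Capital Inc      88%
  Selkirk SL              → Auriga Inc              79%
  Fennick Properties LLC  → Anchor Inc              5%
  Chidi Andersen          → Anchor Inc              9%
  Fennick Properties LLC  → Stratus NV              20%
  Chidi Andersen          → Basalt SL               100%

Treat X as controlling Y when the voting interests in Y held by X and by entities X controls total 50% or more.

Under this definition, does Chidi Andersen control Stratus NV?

Chidi holds 100% of Fennick, so Chidi controls Fennick.
Chidi holds 100% of Selkirk, so Chidi controls Selkirk.
Fennick and Chidi and Selkirk together hold 20% + 65% + 15% = 100% of Stratus, so Chidi controls Stratus.

Yes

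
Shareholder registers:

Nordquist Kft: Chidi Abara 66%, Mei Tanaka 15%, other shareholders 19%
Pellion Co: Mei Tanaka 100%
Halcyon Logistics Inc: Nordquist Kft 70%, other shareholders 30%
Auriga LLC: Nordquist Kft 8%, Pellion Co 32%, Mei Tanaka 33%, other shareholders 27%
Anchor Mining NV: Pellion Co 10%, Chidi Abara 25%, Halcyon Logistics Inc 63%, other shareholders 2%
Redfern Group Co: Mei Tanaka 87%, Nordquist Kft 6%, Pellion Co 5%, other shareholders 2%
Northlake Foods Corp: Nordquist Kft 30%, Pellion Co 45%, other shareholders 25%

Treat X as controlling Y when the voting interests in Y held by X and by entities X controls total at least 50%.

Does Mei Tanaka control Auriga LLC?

Yes

Mei holds 100% of Pellion, so Mei controls Pellion.
Pellion and Mei together hold 32% + 33% = 65% of Auriga, so Mei controls Auriga.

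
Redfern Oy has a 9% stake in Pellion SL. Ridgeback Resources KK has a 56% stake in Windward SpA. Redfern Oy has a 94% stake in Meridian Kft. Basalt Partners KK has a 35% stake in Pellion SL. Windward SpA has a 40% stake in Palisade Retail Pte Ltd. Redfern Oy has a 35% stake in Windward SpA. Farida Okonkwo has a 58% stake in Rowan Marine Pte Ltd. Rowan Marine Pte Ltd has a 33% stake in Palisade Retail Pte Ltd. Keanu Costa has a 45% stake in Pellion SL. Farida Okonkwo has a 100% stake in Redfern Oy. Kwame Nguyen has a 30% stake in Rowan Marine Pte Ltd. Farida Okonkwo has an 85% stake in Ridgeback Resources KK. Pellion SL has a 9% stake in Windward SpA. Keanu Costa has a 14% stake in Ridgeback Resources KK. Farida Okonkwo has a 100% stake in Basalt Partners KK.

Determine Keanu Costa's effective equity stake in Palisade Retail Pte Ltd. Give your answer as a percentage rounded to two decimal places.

4.76%

Keanu reaches Palisade along 2 paths.
Via Ridgeback → Windward: 14% × 56% × 40% = 3.136%.
Via Pellion → Windward: 45% × 9% × 40% = 1.62%.
Total: 3.136% + 1.62% = 4.756%.
Rounded: 4.76%.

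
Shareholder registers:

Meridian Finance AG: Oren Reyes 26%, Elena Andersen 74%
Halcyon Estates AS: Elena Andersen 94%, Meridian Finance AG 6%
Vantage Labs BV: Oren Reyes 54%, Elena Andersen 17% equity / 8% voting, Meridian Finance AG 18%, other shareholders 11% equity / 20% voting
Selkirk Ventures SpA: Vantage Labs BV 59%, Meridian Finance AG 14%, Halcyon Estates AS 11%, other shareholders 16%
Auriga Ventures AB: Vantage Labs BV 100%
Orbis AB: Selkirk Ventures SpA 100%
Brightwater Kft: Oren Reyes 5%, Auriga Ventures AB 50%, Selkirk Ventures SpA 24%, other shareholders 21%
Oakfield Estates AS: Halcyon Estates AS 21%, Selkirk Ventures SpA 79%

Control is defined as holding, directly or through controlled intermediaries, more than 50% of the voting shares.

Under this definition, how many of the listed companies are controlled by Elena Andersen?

Elena holds 74% of Meridian, so Elena controls Meridian.
Elena and Meridian together hold 94% + 6% = 100% of Halcyon, so Elena controls Halcyon.
No other company's threshold is met.
Elena controls 2 companies.

2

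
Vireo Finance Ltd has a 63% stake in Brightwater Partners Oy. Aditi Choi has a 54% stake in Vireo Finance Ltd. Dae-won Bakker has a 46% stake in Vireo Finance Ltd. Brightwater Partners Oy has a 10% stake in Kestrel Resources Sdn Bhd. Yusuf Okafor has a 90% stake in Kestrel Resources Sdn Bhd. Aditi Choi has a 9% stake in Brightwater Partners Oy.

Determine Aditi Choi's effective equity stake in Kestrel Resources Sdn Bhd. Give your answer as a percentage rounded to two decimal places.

Aditi reaches Kestrel along 2 paths.
Via Brightwater: 9% × 10% = 0.9%.
Via Vireo → Brightwater: 54% × 63% × 10% = 3.402%.
Total: 0.9% + 3.402% = 4.302%.
Rounded: 4.30%.

4.30%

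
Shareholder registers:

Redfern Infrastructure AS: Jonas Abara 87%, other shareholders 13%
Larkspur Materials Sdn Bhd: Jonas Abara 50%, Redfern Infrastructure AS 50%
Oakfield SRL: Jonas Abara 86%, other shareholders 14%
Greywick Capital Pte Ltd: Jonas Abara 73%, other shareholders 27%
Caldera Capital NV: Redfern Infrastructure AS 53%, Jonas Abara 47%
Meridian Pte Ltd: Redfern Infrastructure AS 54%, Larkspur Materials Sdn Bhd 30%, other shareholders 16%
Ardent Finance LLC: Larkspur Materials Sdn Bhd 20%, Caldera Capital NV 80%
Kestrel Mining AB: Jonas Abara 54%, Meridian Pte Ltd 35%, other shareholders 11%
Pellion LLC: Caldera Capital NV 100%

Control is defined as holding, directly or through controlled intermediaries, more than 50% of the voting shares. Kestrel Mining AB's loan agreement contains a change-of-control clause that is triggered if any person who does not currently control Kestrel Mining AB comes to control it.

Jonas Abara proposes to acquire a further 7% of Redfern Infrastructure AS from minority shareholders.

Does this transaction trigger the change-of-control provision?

No

The purchase changes only Jonas's holdings, so Jonas is the only person who could newly come to control Kestrel.
Jonas holds 87% of Redfern, so Jonas controls Redfern.
Jonas and Redfern together hold 50% + 50% = 100% of Larkspur, so Jonas controls Larkspur.
Redfern and Larkspur together hold 54% + 30% = 84% of Meridian, so Jonas controls Meridian.
Jonas and Meridian together hold 54% + 35% = 89% of Kestrel, so Jonas controls Kestrel.
So Jonas already controls Kestrel before the transaction.
After the purchase, Jonas's direct stake in Redfern rises to 87% + 7% = 94%.
Jonas controlled Kestrel already, so this is not a new person acquiring control; every other person's position is unchanged or reduced.
No new person acquires control, so the clause is not triggered.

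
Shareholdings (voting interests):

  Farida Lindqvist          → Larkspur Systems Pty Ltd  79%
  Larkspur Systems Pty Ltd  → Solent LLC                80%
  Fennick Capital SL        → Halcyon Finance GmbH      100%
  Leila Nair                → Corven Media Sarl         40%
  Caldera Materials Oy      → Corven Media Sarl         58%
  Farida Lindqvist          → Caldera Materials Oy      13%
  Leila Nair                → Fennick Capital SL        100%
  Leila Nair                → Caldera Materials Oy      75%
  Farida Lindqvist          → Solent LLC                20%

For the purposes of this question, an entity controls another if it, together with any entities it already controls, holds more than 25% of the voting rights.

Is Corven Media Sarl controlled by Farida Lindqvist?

Farida holds 79% of Larkspur, so Farida controls Larkspur.
Farida and Larkspur together hold 20% + 80% = 100% of Solent, so Farida controls Solent.
Neither Farida nor any entity Farida controls holds any voting interest in Corven.
So Farida does not control Corven.

No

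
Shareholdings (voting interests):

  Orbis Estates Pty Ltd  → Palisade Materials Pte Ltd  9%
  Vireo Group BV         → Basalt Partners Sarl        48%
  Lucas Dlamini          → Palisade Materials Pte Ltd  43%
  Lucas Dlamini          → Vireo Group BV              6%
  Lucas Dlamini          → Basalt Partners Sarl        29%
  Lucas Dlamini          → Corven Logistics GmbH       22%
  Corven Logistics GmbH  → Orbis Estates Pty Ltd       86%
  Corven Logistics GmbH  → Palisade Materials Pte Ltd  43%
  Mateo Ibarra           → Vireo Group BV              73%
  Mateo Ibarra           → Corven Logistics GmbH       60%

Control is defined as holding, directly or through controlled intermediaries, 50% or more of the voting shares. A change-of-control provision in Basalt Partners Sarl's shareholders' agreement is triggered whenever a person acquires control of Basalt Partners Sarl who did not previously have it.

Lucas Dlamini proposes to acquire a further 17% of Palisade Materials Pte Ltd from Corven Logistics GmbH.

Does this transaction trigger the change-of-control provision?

The purchase adds only to Lucas's holdings (Corven's stake shrinks), so Lucas is the only person who could newly come to control Basalt.
Lucas's largest direct stake is 43% in Palisade, which does not meet the threshold, so Lucas controls no company.
In Basalt, Lucas's side holds only 29%, not ≥ 50%.
So before the transaction, Lucas does not control Basalt.
After the purchase, Lucas's direct stake in Palisade rises to 43% + 17% = 60%, and Corven's stake falls to 26%.
Lucas holds 60% of Palisade, so Lucas controls Palisade.
After the transaction, Lucas's side holds 29% of Basalt, not ≥ 50%, so Lucas still does not control Basalt.
No new person acquires control, so the clause is not triggered.

No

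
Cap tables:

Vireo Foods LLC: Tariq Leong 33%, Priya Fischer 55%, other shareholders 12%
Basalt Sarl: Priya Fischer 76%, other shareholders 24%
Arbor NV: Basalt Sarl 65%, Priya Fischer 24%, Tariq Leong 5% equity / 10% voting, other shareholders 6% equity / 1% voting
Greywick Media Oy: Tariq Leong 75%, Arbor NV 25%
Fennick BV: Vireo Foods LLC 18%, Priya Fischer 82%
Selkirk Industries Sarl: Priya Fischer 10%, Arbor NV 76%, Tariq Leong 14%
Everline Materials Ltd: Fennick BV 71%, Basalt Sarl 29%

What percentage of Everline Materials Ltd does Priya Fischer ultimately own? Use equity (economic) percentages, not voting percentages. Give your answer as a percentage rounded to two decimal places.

Priya reaches Everline along 3 paths.
Via Vireo → Fennick: 55% × 18% × 71% = 7.029%.
Via Fennick: 82% × 71% = 58.22%.
Via Basalt: 76% × 29% = 22.04%.
Total: 7.029% + 58.22% + 22.04% = 87.289%.
Rounded: 87.29%.

87.29%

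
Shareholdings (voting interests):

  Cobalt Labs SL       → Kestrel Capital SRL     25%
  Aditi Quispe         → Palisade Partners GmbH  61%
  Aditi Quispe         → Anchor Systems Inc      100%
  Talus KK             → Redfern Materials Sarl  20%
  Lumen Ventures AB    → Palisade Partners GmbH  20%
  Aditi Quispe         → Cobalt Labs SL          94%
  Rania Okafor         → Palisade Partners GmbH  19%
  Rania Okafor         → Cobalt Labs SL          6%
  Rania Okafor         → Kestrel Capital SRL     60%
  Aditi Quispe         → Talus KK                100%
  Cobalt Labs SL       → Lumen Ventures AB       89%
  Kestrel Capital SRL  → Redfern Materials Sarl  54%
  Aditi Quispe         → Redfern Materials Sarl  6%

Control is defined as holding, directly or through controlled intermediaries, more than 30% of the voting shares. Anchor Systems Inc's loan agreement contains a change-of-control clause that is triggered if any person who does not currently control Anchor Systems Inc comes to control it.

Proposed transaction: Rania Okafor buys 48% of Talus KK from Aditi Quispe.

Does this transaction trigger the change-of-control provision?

No

The purchase adds only to Rania's holdings (Aditi's stake shrinks), so Rania is the only person who could newly come to control Anchor.
Rania holds 60% of Kestrel, so Rania controls Kestrel.
Kestrel holds 54% of Redfern, so Rania controls Redfern.
Neither Rania nor any entity Rania controls holds any voting interest in Anchor.
So before the transaction, Rania does not control Anchor.
After the purchase, Rania holds 48% of Talus directly, and Aditi's stake falls to 52%.
Rania holds 48% of Talus, so Rania controls Talus.
Talus and Kestrel together hold 20% + 54% = 74% of Redfern, so Rania controls Redfern.
After the transaction, neither Rania nor any entity Rania controls holds a voting interest in Anchor, so Rania still does not control it.
No new person acquires control, so the clause is not triggered.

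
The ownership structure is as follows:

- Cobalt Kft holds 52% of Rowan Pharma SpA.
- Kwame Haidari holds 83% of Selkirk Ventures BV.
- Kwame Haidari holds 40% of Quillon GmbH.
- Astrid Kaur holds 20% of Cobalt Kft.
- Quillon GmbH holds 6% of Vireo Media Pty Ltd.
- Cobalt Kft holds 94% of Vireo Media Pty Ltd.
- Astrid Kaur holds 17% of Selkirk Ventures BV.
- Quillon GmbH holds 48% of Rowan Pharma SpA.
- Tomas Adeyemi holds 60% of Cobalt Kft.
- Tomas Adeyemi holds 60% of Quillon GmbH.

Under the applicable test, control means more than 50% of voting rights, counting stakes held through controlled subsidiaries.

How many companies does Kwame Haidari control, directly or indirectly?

Kwame holds 83% of Selkirk, so Kwame controls Selkirk.
No other company's threshold is met.
Kwame controls 1 company.

1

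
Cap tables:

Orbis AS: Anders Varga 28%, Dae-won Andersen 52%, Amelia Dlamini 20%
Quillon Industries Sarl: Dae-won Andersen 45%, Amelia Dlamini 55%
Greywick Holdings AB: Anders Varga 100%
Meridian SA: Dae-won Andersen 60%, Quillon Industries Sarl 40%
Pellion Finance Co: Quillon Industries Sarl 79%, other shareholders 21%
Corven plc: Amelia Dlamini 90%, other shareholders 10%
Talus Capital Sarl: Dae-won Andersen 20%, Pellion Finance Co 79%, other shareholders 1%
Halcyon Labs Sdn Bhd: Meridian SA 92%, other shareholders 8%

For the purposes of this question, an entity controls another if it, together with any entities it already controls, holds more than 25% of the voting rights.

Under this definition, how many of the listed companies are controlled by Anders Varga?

2

Anders holds 28% of Orbis, so Anders controls Orbis.
Anders holds 100% of Greywick, so Anders controls Greywick.
No other company's threshold is met.
Anders controls 2 companies.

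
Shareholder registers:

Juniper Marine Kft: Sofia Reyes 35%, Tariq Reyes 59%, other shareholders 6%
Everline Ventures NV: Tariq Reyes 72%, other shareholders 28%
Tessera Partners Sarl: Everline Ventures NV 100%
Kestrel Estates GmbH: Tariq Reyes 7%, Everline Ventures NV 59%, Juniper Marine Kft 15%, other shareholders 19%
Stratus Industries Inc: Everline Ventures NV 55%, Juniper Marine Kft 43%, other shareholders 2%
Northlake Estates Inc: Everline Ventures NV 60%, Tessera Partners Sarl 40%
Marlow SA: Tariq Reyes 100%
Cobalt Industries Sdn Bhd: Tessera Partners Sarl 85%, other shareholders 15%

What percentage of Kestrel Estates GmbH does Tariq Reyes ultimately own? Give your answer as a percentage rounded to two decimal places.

Tariq reaches Kestrel along 3 paths.
Direct stake: 7% = 7%.
Via Everline: 72% × 59% = 42.48%.
Via Juniper: 59% × 15% = 8.85%.
Total: 7% + 42.48% + 8.85% = 58.33%.

58.33%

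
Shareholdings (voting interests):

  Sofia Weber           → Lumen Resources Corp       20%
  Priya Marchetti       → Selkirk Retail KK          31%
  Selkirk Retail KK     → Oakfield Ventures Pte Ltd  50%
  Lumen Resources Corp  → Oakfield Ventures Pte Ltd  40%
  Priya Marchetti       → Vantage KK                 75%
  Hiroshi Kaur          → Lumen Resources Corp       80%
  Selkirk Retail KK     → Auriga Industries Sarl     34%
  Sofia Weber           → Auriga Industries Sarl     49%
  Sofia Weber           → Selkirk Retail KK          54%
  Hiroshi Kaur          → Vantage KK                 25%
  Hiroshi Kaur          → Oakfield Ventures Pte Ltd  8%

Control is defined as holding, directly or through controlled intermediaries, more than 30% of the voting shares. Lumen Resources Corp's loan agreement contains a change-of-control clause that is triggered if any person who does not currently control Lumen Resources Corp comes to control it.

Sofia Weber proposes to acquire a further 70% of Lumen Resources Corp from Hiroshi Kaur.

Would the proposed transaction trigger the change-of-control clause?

The purchase adds only to Sofia's holdings (Hiroshi's stake shrinks), so Sofia is the only person who could newly come to control Lumen.
Sofia holds 54% of Selkirk, so Sofia controls Selkirk.
Sofia and Selkirk together hold 49% + 34% = 83% of Auriga, so Sofia controls Auriga.
Selkirk holds 50% of Oakfield, so Sofia controls Oakfield.
In Lumen, Sofia's side holds only 20%, not > 30%.
So before the transaction, Sofia does not control Lumen.
After the purchase, Sofia's direct stake in Lumen rises to 20% + 70% = 90%, and Hiroshi's stake falls to 10%.
Sofia holds 90% of Lumen, so Sofia controls Lumen.
Sofia did not control Lumen before and does after, so the clause is triggered.

Yes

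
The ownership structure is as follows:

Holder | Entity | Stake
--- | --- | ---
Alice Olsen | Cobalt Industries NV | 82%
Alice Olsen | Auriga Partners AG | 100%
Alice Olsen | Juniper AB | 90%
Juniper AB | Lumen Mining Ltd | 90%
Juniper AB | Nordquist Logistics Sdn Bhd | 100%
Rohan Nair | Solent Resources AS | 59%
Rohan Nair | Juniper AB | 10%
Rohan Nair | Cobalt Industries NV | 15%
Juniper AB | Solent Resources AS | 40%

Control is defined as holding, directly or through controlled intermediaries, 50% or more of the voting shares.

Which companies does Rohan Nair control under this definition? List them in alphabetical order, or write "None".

Solent Resources AS

Rohan holds 59% of Solent, so Rohan controls Solent.
No other company's threshold is met.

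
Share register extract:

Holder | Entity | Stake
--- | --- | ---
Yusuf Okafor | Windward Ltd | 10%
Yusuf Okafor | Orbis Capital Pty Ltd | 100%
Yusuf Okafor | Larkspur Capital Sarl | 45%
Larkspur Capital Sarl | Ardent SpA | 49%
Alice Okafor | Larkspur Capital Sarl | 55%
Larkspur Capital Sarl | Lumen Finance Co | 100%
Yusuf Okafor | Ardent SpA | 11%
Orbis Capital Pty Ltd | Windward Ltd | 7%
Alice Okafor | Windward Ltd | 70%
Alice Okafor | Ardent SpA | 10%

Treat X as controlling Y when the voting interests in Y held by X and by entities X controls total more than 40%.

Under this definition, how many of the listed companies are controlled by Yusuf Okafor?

4

Yusuf holds 100% of Orbis, so Yusuf controls Orbis.
Yusuf holds 45% of Larkspur, so Yusuf controls Larkspur.
Larkspur holds 100% of Lumen, so Yusuf controls Lumen.
Yusuf and Larkspur together hold 11% + 49% = 60% of Ardent, so Yusuf controls Ardent.
No other company's threshold is met.
Yusuf controls 4 companies.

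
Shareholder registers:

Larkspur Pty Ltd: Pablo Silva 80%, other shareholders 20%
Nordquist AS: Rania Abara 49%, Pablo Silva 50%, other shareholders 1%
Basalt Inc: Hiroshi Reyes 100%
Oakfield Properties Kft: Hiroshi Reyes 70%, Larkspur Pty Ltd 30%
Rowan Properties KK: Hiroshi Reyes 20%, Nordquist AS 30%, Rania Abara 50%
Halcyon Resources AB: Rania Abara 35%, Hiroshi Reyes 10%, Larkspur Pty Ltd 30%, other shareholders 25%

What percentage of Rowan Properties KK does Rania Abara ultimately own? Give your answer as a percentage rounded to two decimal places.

64.70%

Rania reaches Rowan along 2 paths.
Via Nordquist: 49% × 30% = 14.7%.
Direct stake: 50% = 50%.
Total: 14.7% + 50% = 64.7%.
Rounded: 64.70%.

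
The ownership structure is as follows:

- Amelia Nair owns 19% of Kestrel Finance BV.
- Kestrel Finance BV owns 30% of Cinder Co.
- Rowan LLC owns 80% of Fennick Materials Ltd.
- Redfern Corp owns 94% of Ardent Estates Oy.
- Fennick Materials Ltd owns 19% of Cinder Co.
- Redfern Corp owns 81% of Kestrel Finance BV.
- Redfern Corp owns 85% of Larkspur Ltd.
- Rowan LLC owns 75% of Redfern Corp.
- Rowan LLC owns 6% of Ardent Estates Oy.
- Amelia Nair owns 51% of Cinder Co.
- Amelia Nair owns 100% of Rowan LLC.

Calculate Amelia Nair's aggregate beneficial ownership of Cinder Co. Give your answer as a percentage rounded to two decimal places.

90.13%

Amelia reaches Cinder along 4 paths.
Via Rowan → Redfern → Kestrel: 100% × 75% × 81% × 30% = 18.225%.
Via Kestrel: 19% × 30% = 5.7%.
Direct stake: 51% = 51%.
Via Rowan → Fennick: 100% × 80% × 19% = 15.2%.
Total: 18.225% + 5.7% + 51% + 15.2% = 90.125%.
Rounded: 90.13%.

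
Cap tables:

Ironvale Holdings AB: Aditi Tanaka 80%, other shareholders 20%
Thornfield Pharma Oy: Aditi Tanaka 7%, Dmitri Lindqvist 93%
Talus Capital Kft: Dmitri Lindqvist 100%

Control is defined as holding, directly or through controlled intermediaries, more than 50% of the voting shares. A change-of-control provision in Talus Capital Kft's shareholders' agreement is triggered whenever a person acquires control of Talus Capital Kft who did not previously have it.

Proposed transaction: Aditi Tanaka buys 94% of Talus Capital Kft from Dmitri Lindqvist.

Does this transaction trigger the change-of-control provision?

The purchase adds only to Aditi's holdings (Dmitri's stake shrinks), so Aditi is the only person who could newly come to control Talus.
Aditi holds 80% of Ironvale, so Aditi controls Ironvale.
Neither Aditi nor any entity Aditi controls holds any voting interest in Talus.
So before the transaction, Aditi does not control Talus.
After the purchase, Aditi holds 94% of Talus directly, and Dmitri's stake falls to 6%.
Aditi holds 94% of Talus, so Aditi controls Talus.
Aditi did not control Talus before and does after, so the clause is triggered.

Yes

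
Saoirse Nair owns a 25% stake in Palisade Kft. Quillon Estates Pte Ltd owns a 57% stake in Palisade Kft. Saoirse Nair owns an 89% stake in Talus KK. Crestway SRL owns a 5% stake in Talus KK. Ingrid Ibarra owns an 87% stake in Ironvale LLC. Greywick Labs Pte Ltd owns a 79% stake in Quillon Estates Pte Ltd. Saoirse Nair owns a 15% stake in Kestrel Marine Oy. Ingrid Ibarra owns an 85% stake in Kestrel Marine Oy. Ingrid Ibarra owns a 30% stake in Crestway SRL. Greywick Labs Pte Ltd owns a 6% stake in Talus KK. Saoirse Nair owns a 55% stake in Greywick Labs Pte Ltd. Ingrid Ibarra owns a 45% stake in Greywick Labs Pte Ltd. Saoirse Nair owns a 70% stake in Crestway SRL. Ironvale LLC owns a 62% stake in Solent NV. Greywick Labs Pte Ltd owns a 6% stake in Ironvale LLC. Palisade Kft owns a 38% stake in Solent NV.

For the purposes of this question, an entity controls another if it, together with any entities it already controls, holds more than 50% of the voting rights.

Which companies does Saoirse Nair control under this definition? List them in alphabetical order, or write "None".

Saoirse holds 70% of Crestway, so Saoirse controls Crestway.
Saoirse holds 55% of Greywick, so Saoirse controls Greywick.
Greywick holds 79% of Quillon, so Saoirse controls Quillon.
Saoirse and Quillon together hold 25% + 57% = 82% of Palisade, so Saoirse controls Palisade.
Saoirse and Crestway and Greywick together hold 89% + 5% + 6% = 100% of Talus, so Saoirse controls Talus.
No other company's threshold is met.

Crestway SRL, Greywick Labs Pte Ltd, Palisade Kft, Quillon Estates Pte Ltd, Talus KK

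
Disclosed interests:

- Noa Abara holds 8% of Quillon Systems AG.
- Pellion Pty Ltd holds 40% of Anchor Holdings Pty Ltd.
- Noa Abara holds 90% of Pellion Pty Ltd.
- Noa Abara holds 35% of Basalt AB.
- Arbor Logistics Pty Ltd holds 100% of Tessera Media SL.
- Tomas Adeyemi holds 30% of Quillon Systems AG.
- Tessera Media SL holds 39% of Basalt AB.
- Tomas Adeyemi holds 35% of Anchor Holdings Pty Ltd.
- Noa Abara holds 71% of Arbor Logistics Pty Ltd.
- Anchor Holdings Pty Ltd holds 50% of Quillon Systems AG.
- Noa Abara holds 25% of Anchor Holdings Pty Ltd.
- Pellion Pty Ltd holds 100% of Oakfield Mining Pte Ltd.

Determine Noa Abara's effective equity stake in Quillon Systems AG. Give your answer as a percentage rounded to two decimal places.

Noa reaches Quillon along 3 paths.
Direct stake: 8% = 8%.
Via Pellion → Anchor: 90% × 40% × 50% = 18%.
Via Anchor: 25% × 50% = 12.5%.
Total: 8% + 18% + 12.5% = 38.5%.
Rounded: 38.50%.

38.50%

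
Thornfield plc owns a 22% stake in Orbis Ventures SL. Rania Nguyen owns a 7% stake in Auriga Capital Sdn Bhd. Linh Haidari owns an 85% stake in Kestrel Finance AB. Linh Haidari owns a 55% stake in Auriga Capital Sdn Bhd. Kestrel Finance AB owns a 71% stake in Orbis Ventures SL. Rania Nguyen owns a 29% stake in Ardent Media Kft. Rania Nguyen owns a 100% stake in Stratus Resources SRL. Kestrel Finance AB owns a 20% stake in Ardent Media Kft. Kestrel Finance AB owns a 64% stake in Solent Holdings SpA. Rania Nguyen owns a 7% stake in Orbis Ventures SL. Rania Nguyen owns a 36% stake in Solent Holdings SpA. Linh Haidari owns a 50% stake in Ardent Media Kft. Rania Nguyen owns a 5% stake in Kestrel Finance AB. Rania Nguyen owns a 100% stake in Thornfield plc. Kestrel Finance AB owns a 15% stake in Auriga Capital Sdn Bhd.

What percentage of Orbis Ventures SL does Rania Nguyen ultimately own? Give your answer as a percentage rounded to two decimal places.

Rania reaches Orbis along 3 paths.
Via Kestrel: 5% × 71% = 3.55%.
Via Thornfield: 100% × 22% = 22%.
Direct stake: 7% = 7%.
Total: 3.55% + 22% + 7% = 32.55%.

32.55%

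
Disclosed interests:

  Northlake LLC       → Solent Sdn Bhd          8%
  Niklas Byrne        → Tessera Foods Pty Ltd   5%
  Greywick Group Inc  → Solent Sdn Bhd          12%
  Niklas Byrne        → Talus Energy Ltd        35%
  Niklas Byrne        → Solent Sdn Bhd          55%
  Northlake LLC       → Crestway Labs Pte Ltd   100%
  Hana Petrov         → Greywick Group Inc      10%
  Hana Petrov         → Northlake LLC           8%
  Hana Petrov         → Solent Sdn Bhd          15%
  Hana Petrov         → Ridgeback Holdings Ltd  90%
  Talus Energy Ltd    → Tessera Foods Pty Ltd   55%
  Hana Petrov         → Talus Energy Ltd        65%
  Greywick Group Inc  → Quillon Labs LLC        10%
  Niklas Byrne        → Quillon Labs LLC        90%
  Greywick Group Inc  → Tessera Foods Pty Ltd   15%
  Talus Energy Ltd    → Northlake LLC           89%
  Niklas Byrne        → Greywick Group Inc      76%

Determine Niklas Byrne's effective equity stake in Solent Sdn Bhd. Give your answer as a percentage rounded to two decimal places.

66.61%

Niklas reaches Solent along 3 paths.
Via Talus → Northlake: 35% × 89% × 8% = 2.492%.
Direct stake: 55% = 55%.
Via Greywick: 76% × 12% = 9.12%.
Total: 2.492% + 55% + 9.12% = 66.612%.
Rounded: 66.61%.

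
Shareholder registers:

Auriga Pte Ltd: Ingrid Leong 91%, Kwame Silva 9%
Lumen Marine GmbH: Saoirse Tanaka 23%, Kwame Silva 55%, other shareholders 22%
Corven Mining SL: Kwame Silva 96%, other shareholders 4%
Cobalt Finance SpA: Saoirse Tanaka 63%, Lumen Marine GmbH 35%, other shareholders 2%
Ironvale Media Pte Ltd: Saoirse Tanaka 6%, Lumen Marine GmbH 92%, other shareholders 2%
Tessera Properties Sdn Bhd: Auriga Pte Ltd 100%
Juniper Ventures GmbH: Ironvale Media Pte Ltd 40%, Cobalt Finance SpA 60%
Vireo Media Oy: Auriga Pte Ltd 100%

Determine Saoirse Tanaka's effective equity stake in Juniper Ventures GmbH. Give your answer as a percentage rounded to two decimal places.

53.49%

Saoirse reaches Juniper along 4 paths.
Via Ironvale: 6% × 40% = 2.4%.
Via Lumen → Ironvale: 23% × 92% × 40% = 8.464%.
Via Cobalt: 63% × 60% = 37.8%.
Via Lumen → Cobalt: 23% × 35% × 60% = 4.83%.
Total: 2.4% + 8.464% + 37.8% + 4.83% = 53.494%.
Rounded: 53.49%.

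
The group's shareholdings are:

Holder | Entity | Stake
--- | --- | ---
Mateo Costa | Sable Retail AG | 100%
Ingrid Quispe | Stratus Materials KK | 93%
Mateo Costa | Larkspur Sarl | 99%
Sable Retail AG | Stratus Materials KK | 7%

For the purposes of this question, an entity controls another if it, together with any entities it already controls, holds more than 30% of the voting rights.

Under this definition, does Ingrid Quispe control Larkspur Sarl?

No

Ingrid holds 93% of Stratus, so Ingrid controls Stratus.
Neither Ingrid nor any entity Ingrid controls holds any voting interest in Larkspur.
So Ingrid does not control Larkspur.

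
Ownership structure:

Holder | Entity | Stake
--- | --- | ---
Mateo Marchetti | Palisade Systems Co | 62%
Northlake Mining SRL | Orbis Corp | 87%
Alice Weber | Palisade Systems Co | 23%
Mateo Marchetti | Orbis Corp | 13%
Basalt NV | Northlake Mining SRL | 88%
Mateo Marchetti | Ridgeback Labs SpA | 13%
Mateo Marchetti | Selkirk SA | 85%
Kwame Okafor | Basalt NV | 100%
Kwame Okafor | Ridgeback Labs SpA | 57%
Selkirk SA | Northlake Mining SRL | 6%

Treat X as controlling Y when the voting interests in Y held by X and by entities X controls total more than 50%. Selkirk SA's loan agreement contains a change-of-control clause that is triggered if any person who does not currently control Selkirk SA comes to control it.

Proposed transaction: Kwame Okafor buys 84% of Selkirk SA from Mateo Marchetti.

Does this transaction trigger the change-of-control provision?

Yes

The purchase adds only to Kwame's holdings (Mateo's stake shrinks), so Kwame is the only person who could newly come to control Selkirk.
Kwame holds 100% of Basalt, so Kwame controls Basalt.
Basalt holds 88% of Northlake, so Kwame controls Northlake.
Kwame holds 57% of Ridgeback, so Kwame controls Ridgeback.
Northlake holds 87% of Orbis, so Kwame controls Orbis.
Neither Kwame nor any entity Kwame controls holds any voting interest in Selkirk.
So before the transaction, Kwame does not control Selkirk.
After the purchase, Kwame holds 84% of Selkirk directly, and Mateo's stake falls to 1%.
Kwame holds 84% of Selkirk, so Kwame controls Selkirk.
Kwame did not control Selkirk before and does after, so the clause is triggered.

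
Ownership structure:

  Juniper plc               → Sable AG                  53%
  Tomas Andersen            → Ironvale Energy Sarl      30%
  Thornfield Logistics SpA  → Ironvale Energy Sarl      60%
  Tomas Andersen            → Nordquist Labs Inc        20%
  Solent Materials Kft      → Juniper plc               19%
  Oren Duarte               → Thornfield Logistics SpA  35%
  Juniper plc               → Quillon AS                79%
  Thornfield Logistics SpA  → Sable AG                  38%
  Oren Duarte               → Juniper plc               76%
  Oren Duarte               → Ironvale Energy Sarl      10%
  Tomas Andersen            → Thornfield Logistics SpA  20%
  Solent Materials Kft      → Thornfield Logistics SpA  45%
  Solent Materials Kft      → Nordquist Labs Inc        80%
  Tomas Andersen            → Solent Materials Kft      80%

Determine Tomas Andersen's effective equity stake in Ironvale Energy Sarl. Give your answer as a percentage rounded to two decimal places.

63.60%

Tomas reaches Ironvale along 3 paths.
Direct stake: 30% = 30%.
Via Thornfield: 20% × 60% = 12%.
Via Solent → Thornfield: 80% × 45% × 60% = 21.6%.
Total: 30% + 12% + 21.6% = 63.6%.
Rounded: 63.60%.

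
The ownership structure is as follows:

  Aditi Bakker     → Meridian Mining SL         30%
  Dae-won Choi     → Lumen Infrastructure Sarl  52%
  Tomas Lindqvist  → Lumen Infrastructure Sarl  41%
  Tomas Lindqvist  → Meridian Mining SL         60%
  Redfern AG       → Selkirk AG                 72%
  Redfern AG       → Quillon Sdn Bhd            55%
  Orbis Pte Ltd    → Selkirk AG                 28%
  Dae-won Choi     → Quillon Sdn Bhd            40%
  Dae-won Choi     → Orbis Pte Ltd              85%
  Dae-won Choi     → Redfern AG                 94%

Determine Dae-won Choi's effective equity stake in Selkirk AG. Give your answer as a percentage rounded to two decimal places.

91.48%

Dae-won reaches Selkirk along 2 paths.
Via Redfern: 94% × 72% = 67.68%.
Via Orbis: 85% × 28% = 23.8%.
Total: 67.68% + 23.8% = 91.48%.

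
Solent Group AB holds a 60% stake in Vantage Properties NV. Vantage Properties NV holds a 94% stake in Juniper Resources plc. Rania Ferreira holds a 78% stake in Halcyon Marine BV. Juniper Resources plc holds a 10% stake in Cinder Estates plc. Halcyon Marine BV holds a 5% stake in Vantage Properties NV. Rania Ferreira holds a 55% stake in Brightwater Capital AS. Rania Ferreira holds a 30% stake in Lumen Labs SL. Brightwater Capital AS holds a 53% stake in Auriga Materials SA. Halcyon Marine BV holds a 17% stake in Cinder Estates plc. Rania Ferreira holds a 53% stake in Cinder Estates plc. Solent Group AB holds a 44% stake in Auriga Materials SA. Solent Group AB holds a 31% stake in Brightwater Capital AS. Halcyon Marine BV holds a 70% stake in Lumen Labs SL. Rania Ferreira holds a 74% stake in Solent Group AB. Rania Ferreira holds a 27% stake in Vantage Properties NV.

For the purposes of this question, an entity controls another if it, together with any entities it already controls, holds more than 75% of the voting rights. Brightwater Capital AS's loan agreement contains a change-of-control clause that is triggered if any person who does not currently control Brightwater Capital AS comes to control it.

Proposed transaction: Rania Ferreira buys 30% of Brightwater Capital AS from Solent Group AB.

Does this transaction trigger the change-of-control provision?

Yes

The purchase adds only to Rania's holdings (Solent's stake shrinks), so Rania is the only person who could newly come to control Brightwater.
Rania holds 78% of Halcyon, so Rania controls Halcyon.
Halcyon and Rania together hold 70% + 30% = 100% of Lumen, so Rania controls Lumen.
In Brightwater, Rania's side holds only 55%, not > 75%.
So before the transaction, Rania does not control Brightwater.
After the purchase, Rania's direct stake in Brightwater rises to 55% + 30% = 85%, and Solent's stake falls to 1%.
Rania holds 85% of Brightwater, so Rania controls Brightwater.
Rania did not control Brightwater before and does after, so the clause is triggered.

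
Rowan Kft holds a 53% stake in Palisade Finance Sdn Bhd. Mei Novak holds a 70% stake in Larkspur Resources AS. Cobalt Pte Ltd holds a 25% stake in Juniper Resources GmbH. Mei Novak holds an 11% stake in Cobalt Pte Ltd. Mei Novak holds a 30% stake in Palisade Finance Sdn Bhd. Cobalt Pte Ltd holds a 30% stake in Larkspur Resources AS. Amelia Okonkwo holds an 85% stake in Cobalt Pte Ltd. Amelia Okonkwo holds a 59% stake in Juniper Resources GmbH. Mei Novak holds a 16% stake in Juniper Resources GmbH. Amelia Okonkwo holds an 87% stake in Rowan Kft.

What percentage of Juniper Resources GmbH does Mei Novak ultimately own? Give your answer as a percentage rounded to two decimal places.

18.75%

Mei reaches Juniper along 2 paths.
Via Cobalt: 11% × 25% = 2.75%.
Direct stake: 16% = 16%.
Total: 2.75% + 16% = 18.75%.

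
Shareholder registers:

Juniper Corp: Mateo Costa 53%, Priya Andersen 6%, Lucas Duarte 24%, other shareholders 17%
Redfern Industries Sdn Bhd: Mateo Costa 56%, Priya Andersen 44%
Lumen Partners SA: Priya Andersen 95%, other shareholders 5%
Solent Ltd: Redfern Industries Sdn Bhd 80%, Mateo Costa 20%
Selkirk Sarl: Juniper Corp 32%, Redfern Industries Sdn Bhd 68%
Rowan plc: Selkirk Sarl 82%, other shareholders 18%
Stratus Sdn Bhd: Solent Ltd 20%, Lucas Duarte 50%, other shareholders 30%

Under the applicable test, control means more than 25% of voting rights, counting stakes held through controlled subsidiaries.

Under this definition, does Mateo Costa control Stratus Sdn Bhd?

Mateo holds 53% of Juniper, so Mateo controls Juniper.
Mateo holds 56% of Redfern, so Mateo controls Redfern.
Redfern and Mateo together hold 80% + 20% = 100% of Solent, so Mateo controls Solent.
Juniper and Redfern together hold 32% + 68% = 100% of Selkirk, so Mateo controls Selkirk.
Selkirk holds 82% of Rowan, so Mateo controls Rowan.
In Stratus, Mateo's side holds only 20%, not > 25%.
So Mateo does not control Stratus.

No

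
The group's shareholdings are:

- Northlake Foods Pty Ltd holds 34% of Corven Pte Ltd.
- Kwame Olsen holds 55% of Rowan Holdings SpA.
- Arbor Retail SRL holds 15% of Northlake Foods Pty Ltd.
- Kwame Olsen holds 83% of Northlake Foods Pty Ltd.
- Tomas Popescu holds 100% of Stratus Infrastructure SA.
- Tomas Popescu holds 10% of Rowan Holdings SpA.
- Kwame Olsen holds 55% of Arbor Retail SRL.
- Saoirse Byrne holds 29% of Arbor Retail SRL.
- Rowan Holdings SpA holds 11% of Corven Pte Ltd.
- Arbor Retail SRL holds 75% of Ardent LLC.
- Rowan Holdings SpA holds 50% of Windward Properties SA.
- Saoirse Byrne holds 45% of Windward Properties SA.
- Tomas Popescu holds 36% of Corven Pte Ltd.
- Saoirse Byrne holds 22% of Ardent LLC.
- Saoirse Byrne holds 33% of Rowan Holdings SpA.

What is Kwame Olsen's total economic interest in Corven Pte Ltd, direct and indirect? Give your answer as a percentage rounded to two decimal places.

Kwame reaches Corven along 3 paths.
Via Northlake: 83% × 34% = 28.22%.
Via Arbor → Northlake: 55% × 15% × 34% = 2.805%.
Via Rowan: 55% × 11% = 6.05%.
Total: 28.22% + 2.805% + 6.05% = 37.075%.
Rounded: 37.08%.

37.08%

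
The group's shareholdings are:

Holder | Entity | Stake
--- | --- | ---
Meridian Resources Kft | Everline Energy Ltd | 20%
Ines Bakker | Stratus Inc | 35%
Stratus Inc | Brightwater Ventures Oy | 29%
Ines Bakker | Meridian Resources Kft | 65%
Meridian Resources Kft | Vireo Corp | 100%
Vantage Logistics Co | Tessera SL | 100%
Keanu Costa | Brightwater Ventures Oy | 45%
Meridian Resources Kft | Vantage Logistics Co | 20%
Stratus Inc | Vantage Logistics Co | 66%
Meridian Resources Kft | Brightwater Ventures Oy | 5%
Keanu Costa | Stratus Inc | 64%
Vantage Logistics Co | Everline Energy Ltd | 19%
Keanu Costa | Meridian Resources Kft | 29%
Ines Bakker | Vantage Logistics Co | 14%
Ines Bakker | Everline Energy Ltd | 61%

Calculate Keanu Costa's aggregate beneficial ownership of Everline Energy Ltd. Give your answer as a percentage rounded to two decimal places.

Keanu reaches Everline along 3 paths.
Via Meridian → Vantage: 29% × 20% × 19% = 1.102%.
Via Stratus → Vantage: 64% × 66% × 19% = 8.0256%.
Via Meridian: 29% × 20% = 5.8%.
Total: 1.102% + 8.0256% + 5.8% = 14.9276%.
Rounded: 14.93%.

14.93%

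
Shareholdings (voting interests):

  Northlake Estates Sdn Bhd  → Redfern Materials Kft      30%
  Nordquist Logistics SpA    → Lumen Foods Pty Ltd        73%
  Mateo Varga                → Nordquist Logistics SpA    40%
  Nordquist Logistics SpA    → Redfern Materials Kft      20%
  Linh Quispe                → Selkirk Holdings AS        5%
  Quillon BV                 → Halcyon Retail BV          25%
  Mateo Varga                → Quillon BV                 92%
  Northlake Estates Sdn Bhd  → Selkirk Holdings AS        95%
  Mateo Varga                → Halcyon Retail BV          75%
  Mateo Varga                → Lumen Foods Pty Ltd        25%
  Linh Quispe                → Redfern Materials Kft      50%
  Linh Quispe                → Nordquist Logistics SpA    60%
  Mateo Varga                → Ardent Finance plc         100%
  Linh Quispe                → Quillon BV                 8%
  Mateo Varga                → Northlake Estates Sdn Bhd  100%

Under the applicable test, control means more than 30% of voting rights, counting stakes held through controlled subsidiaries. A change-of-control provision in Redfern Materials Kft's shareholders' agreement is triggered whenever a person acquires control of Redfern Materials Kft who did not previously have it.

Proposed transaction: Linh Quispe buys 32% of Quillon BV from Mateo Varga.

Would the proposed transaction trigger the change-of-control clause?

No

The purchase adds only to Linh's holdings (Mateo's stake shrinks), so Linh is the only person who could newly come to control Redfern.
Linh holds 60% of Nordquist, so Linh controls Nordquist.
Nordquist and Linh together hold 20% + 50% = 70% of Redfern, so Linh controls Redfern.
So Linh already controls Redfern before the transaction.
After the purchase, Linh's direct stake in Quillon rises to 8% + 32% = 40%, and Mateo's stake falls to 60%.
Linh controlled Redfern already, so this is not a new person acquiring control; every other person's position is unchanged or reduced.
No new person acquires control, so the clause is not triggered.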